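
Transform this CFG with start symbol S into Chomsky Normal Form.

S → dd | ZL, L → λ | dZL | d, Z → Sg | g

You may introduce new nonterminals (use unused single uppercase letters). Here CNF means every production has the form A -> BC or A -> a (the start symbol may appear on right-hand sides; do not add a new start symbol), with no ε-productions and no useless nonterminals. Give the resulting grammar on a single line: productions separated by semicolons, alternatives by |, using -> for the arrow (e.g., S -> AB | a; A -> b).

S -> g | AA | SB | ZL; A -> d; B -> g; C -> ZL; L -> d | AC | AZ; Z -> g | SB

Nullable: {L}; after ε-elimination: S -> Z | ZL | dd; L -> d | dZ | dZL; Z -> g | Sg.
After unit-elimination: S -> g | Sg | ZL | dd; L -> d | dZ | dZL; Z -> g | Sg.
TERM: introduce A -> d, B -> g and substitute in every rule of length ≥2.
BIN: L -> AZL becomes L -> AC, C -> ZL.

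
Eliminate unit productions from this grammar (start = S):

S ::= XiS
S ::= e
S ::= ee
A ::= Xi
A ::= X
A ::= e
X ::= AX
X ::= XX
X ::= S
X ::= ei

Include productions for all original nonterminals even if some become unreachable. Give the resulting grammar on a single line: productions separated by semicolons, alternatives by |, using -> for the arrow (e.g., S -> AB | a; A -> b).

Unit productions: A->X, X->S.
Unit pairs (A ⇒* B via units): (A,S), (A,X), (X,S).
S: inherits non-unit rules of {S} → XiS | e | ee.
A: inherits non-unit rules of {A, S, X} → AX | XX | Xi | XiS | e | ee | ei.
X: inherits non-unit rules of {S, X} → AX | XX | XiS | e | ee | ei.

S -> e | ee | XiS; A -> e | AX | XX | Xi | ee | ei | XiS; X -> e | AX | XX | ee | ei | XiS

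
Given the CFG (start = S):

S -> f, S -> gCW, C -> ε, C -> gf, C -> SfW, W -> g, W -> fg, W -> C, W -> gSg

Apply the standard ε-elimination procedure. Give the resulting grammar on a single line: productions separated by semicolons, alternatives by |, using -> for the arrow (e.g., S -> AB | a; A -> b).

S -> f | g | gC | gW | gCW; C -> Sf | gf | SfW; W -> C | g | fg | gSg

Nullable set: {C, W}.
S -> gCW: C, W nullable, giving g | gC | gCW | gW.
Drop C -> ε.
C -> SfW: W nullable, giving Sf | SfW.
W -> C: C nullable, giving C.
Unchanged (no nullable symbols): S -> f; C -> gf; W -> fg; W -> g; W -> gSg.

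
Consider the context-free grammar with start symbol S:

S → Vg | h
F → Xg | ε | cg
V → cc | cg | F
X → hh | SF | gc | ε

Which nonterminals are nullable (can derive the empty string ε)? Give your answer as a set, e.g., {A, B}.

{F, V, X}

Directly nullable (have an ε-rule): {F, X}.
V is nullable via V -> F (every symbol on the right is already known nullable).
Not nullable: S — each has a terminal in every rule's right-hand side or depends on a non-nullable symbol.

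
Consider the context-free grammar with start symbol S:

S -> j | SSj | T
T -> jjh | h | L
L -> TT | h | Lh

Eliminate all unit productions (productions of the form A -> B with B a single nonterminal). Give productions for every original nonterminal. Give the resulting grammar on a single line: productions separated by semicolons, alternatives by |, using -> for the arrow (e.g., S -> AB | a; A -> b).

Unit productions: S->T, T->L.
Unit pairs (A ⇒* B via units): (S,L), (S,T), (T,L).
S: inherits non-unit rules of {L, S, T} → Lh | SSj | TT | h | j | jjh.
L: inherits non-unit rules of {L} → Lh | TT | h.
T: inherits non-unit rules of {L, T} → Lh | TT | h | jjh.

S -> h | j | Lh | TT | SSj | jjh; L -> h | Lh | TT; T -> h | Lh | TT | jjh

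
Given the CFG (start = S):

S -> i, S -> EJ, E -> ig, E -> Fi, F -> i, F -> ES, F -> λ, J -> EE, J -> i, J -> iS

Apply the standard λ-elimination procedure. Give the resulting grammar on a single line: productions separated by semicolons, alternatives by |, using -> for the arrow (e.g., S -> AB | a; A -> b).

Nullable set: {F}.
E -> Fi: F nullable, giving Fi | i.
Drop F -> λ.
Unchanged (no nullable symbols): S -> EJ; S -> i; E -> ig; F -> ES; F -> i; J -> EE; J -> i; J -> iS.

S -> i | EJ; E -> i | Fi | ig; F -> i | ES; J -> i | EE | iS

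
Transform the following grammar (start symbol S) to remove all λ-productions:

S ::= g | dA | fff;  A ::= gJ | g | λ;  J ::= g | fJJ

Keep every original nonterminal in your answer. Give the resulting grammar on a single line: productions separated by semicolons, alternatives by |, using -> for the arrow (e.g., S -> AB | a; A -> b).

Nullable set: {A}.
S -> dA: A nullable, giving d | dA.
Drop A -> λ.
Unchanged (no nullable symbols): S -> fff; S -> g; A -> g; A -> gJ; J -> fJJ; J -> g.

S -> d | g | dA | fff; A -> g | gJ; J -> g | fJJ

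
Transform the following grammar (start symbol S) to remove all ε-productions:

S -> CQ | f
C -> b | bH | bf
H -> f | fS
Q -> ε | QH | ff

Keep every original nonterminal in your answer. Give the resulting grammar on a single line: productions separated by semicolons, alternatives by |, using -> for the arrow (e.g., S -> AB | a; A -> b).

S -> C | f | CQ; C -> b | bH | bf; H -> f | fS; Q -> H | QH | ff

Nullable set: {Q}.
S -> CQ: Q nullable, giving C | CQ.
Drop Q -> ε.
Q -> QH: Q nullable, giving H | QH.
Unchanged (no nullable symbols): S -> f; C -> b; C -> bH; C -> bf; H -> f; H -> fS; Q -> ff.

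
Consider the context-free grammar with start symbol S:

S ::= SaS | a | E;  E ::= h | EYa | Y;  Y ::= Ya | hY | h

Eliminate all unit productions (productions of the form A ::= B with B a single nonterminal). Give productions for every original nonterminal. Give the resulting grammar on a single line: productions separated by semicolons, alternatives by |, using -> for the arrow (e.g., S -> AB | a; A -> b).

Unit productions: E->Y, S->E.
Unit pairs (A ⇒* B via units): (E,Y), (S,E), (S,Y).
S: inherits non-unit rules of {E, S, Y} → EYa | SaS | Ya | a | h | hY.
E: inherits non-unit rules of {E, Y} → EYa | Ya | h | hY.
Y: inherits non-unit rules of {Y} → Ya | h | hY.

S -> a | h | Ya | hY | EYa | SaS; E -> h | Ya | hY | EYa; Y -> h | Ya | hY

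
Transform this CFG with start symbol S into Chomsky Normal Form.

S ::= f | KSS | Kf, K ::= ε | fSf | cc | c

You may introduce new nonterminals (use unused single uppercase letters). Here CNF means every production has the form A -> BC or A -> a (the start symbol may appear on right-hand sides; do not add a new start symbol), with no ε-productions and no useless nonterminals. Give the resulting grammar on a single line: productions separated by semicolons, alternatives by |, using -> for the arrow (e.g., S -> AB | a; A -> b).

S -> f | KB | KD | SS; A -> c; B -> f; C -> SB; D -> SS; K -> c | AA | BC

Nullable: {K}; after ε-elimination: S -> f | Kf | SS | KSS; K -> c | cc | fSf.
No unit productions to eliminate.
TERM: introduce A -> c, B -> f and substitute in every rule of length ≥2.
BIN: K -> BSB becomes K -> BC, C -> SB; S -> KSS becomes S -> KD, D -> SS.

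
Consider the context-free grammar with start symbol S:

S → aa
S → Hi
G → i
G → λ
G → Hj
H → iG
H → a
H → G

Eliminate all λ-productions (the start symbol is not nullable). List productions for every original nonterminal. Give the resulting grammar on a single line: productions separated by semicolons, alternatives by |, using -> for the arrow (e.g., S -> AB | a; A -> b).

S -> i | Hi | aa; G -> i | j | Hj; H -> G | a | i | iG

Nullable set: {G, H}.
S -> Hi: H nullable, giving Hi | i.
Drop G -> λ.
G -> Hj: H nullable, giving Hj | j.
H -> G: G nullable, giving G.
H -> iG: G nullable, giving i | iG.
Unchanged (no nullable symbols): S -> aa; G -> i; H -> a.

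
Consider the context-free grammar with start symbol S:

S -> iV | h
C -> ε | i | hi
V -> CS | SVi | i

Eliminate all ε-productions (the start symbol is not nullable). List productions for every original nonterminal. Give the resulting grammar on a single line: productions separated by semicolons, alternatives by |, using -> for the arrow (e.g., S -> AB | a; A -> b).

S -> h | iV; C -> i | hi; V -> S | i | CS | SVi

Nullable set: {C}.
Drop C -> ε.
V -> CS: C nullable, giving CS | S.
Unchanged (no nullable symbols): S -> h; S -> iV; C -> hi; C -> i; V -> SVi; V -> i.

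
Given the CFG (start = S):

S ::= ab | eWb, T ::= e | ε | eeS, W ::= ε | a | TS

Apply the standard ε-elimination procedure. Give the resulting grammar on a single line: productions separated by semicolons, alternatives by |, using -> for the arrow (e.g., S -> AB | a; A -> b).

Nullable set: {T, W}.
S -> eWb: W nullable, giving eWb | eb.
Drop T -> ε.
Drop W -> ε.
W -> TS: T nullable, giving S | TS.
Unchanged (no nullable symbols): S -> ab; T -> e; T -> eeS; W -> a.

S -> ab | eb | eWb; T -> e | eeS; W -> S | a | TS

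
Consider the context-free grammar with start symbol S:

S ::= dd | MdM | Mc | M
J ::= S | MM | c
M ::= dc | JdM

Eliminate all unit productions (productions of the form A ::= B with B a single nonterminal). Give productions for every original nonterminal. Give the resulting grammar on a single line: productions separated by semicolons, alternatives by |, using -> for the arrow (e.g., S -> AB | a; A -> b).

S -> Mc | dc | dd | JdM | MdM; J -> c | MM | Mc | dc | dd | JdM | MdM; M -> dc | JdM

Unit productions: J->S, S->M.
Unit pairs (A ⇒* B via units): (J,M), (J,S), (S,M).
S: inherits non-unit rules of {M, S} → JdM | Mc | MdM | dc | dd.
J: inherits non-unit rules of {J, M, S} → JdM | MM | Mc | MdM | c | dc | dd.
M: inherits non-unit rules of {M} → JdM | dc.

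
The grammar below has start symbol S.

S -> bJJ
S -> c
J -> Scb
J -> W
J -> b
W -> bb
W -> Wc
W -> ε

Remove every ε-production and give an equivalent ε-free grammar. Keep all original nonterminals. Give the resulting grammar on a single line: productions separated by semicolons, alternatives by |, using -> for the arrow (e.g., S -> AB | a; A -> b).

S -> b | c | bJ | bJJ; J -> W | b | Scb; W -> c | Wc | bb

Nullable set: {J, W}.
S -> bJJ: J, J nullable, giving b | bJ | bJJ.
J -> W: W nullable, giving W.
Drop W -> ε.
W -> Wc: W nullable, giving Wc | c.
Unchanged (no nullable symbols): S -> c; J -> Scb; J -> b; W -> bb.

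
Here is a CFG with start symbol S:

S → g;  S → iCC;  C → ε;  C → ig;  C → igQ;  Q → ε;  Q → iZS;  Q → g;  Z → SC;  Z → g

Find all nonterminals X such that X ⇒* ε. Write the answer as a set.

{C, Q}

Directly nullable (have an ε-rule): {C, Q}.
Not nullable: S, Z — each has a terminal in every rule's right-hand side or depends on a non-nullable symbol.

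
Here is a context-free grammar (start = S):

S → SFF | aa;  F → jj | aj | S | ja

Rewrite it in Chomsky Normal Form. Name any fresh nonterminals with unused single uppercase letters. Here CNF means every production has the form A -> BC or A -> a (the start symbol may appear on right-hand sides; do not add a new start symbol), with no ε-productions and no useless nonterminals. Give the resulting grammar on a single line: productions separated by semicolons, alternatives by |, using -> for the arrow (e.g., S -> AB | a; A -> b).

S -> AA | SD; A -> a; B -> j; C -> FF; D -> FF; F -> AA | AB | BA | BB | SC

No ε-productions.
After unit-elimination: S -> aa | SFF; F -> aa | aj | ja | jj | SFF.
TERM: introduce A -> a, B -> j and substitute in every rule of length ≥2.
BIN: F -> SFF becomes F -> SC, C -> FF; S -> SFF becomes S -> SD, D -> FF.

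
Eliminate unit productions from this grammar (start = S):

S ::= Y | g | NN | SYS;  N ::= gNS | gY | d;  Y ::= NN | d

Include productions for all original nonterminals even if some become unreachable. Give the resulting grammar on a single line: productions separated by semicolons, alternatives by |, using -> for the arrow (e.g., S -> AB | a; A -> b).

Unit productions: S->Y.
Unit pairs (A ⇒* B via units): (S,Y).
S: inherits non-unit rules of {S, Y} → NN | SYS | d | g.
N: inherits non-unit rules of {N} → d | gNS | gY.
Y: inherits non-unit rules of {Y} → NN | d.

S -> d | g | NN | SYS; N -> d | gY | gNS; Y -> d | NN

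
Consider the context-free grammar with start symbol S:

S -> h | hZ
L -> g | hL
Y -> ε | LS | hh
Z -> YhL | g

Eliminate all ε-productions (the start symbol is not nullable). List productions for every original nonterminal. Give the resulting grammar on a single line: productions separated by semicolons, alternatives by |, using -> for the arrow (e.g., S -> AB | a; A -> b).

Nullable set: {Y}.
Drop Y -> ε.
Z -> YhL: Y nullable, giving YhL | hL.
Unchanged (no nullable symbols): S -> h; S -> hZ; L -> g; L -> hL; Y -> LS; Y -> hh; Z -> g.

S -> h | hZ; L -> g | hL; Y -> LS | hh; Z -> g | hL | YhL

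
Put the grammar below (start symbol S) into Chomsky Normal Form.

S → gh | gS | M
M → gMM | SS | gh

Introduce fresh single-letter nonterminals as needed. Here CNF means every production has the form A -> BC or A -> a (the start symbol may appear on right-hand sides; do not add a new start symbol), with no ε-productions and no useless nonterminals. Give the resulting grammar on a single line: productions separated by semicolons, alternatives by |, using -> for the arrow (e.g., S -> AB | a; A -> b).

S -> AB | AD | AS | SS; A -> g; B -> h; C -> MM; D -> MM; M -> AB | AC | SS

No ε-productions.
After unit-elimination: S -> SS | gS | gh | gMM; M -> SS | gh | gMM.
TERM: introduce A -> g, B -> h and substitute in every rule of length ≥2.
BIN: M -> AMM becomes M -> AC, C -> MM; S -> AMM becomes S -> AD, D -> MM.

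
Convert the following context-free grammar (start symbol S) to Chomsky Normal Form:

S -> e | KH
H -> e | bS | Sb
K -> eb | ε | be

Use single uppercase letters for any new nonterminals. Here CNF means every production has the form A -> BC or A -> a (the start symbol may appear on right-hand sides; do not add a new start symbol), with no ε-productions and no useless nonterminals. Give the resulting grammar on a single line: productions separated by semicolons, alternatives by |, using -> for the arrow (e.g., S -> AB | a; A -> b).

Nullable: {K}; after ε-elimination: S -> H | e | KH; H -> e | Sb | bS; K -> be | eb.
After unit-elimination: S -> e | KH | Sb | bS; H -> e | Sb | bS; K -> be | eb.
TERM: introduce A -> b, B -> e and substitute in every rule of length ≥2.

S -> e | AS | KH | SA; A -> b; B -> e; H -> e | AS | SA; K -> AB | BA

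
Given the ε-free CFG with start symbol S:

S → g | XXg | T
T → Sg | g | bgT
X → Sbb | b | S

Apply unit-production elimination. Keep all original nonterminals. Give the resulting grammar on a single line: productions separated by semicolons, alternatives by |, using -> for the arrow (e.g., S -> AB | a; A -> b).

S -> g | Sg | XXg | bgT; T -> g | Sg | bgT; X -> b | g | Sg | Sbb | XXg | bgT

Unit productions: S->T, X->S.
Unit pairs (A ⇒* B via units): (S,T), (X,S), (X,T).
S: inherits non-unit rules of {S, T} → Sg | XXg | bgT | g.
T: inherits non-unit rules of {T} → Sg | bgT | g.
X: inherits non-unit rules of {S, T, X} → Sbb | Sg | XXg | b | bgT | g.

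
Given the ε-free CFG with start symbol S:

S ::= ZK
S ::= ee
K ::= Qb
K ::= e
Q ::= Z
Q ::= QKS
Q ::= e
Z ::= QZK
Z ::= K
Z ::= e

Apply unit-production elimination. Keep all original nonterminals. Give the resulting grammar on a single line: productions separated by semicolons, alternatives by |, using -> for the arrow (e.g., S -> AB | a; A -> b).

S -> ZK | ee; K -> e | Qb; Q -> e | Qb | QKS | QZK; Z -> e | Qb | QZK

Unit productions: Q->Z, Z->K.
Unit pairs (A ⇒* B via units): (Q,K), (Q,Z), (Z,K).
S: inherits non-unit rules of {S} → ZK | ee.
K: inherits non-unit rules of {K} → Qb | e.
Q: inherits non-unit rules of {K, Q, Z} → QKS | QZK | Qb | e.
Z: inherits non-unit rules of {K, Z} → QZK | Qb | e.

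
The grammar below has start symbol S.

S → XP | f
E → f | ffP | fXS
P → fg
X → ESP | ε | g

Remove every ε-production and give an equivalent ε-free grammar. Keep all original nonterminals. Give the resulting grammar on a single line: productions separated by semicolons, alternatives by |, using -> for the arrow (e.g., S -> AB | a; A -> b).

Nullable set: {X}.
S -> XP: X nullable, giving P | XP.
E -> fXS: X nullable, giving fS | fXS.
Drop X -> ε.
Unchanged (no nullable symbols): S -> f; E -> f; E -> ffP; P -> fg; X -> ESP; X -> g.

S -> P | f | XP; E -> f | fS | fXS | ffP; P -> fg; X -> g | ESP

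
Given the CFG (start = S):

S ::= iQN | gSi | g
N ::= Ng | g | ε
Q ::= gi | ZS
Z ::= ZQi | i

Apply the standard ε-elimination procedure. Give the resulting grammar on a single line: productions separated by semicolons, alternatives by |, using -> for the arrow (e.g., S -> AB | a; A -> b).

Nullable set: {N}.
S -> iQN: N nullable, giving iQ | iQN.
Drop N -> ε.
N -> Ng: N nullable, giving Ng | g.
Unchanged (no nullable symbols): S -> g; S -> gSi; N -> g; Q -> ZS; Q -> gi; Z -> ZQi; Z -> i.

S -> g | iQ | gSi | iQN; N -> g | Ng; Q -> ZS | gi; Z -> i | ZQi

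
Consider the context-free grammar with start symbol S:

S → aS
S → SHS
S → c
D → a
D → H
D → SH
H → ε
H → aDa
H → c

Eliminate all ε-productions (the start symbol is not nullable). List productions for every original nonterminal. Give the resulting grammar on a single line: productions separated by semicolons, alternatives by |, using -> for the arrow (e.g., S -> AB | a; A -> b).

Nullable set: {D, H}.
S -> SHS: H nullable, giving SHS | SS.
D -> H: H nullable, giving H.
D -> SH: H nullable, giving S | SH.
Drop H -> ε.
H -> aDa: D nullable, giving aDa | aa.
Unchanged (no nullable symbols): S -> aS; S -> c; D -> a; H -> c.

S -> c | SS | aS | SHS; D -> H | S | a | SH; H -> c | aa | aDa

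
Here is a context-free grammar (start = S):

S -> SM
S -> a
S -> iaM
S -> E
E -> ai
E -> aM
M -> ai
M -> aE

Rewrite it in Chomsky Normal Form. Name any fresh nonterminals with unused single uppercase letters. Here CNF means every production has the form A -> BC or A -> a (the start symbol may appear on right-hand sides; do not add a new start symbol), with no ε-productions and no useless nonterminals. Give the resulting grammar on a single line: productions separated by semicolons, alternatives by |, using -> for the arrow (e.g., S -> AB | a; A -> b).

S -> a | AB | AM | BC | SM; A -> a; B -> i; C -> AM; E -> AB | AM; M -> AB | AE

No ε-productions.
After unit-elimination: S -> a | SM | aM | ai | iaM; E -> aM | ai; M -> aE | ai.
TERM: introduce A -> a, B -> i and substitute in every rule of length ≥2.
BIN: S -> BAM becomes S -> BC, C -> AM.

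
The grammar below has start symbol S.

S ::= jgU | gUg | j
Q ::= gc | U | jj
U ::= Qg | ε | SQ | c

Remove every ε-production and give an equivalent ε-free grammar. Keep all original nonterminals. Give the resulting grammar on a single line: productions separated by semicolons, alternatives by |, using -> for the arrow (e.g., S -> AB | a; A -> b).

Nullable set: {Q, U}.
S -> gUg: U nullable, giving gUg | gg.
S -> jgU: U nullable, giving jg | jgU.
Q -> U: U nullable, giving U.
Drop U -> ε.
U -> Qg: Q nullable, giving Qg | g.
U -> SQ: Q nullable, giving S | SQ.
Unchanged (no nullable symbols): S -> j; Q -> gc; Q -> jj; U -> c.

S -> j | gg | jg | gUg | jgU; Q -> U | gc | jj; U -> S | c | g | Qg | SQ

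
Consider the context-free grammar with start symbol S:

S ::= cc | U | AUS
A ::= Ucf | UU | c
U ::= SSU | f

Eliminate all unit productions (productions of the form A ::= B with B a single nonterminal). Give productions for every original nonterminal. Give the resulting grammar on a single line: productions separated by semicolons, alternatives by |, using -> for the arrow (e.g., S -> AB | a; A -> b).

Unit productions: S->U.
Unit pairs (A ⇒* B via units): (S,U).
S: inherits non-unit rules of {S, U} → AUS | SSU | cc | f.
A: inherits non-unit rules of {A} → UU | Ucf | c.
U: inherits non-unit rules of {U} → SSU | f.

S -> f | cc | AUS | SSU; A -> c | UU | Ucf; U -> f | SSU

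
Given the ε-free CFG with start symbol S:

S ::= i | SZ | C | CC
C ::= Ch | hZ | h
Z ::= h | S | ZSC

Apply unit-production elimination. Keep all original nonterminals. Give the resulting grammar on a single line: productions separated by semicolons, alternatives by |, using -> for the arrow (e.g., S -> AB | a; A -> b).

Unit productions: S->C, Z->S.
Unit pairs (A ⇒* B via units): (S,C), (Z,C), (Z,S).
S: inherits non-unit rules of {C, S} → CC | Ch | SZ | h | hZ | i.
C: inherits non-unit rules of {C} → Ch | h | hZ.
Z: inherits non-unit rules of {C, S, Z} → CC | Ch | SZ | ZSC | h | hZ | i.

S -> h | i | CC | Ch | SZ | hZ; C -> h | Ch | hZ; Z -> h | i | CC | Ch | SZ | hZ | ZSC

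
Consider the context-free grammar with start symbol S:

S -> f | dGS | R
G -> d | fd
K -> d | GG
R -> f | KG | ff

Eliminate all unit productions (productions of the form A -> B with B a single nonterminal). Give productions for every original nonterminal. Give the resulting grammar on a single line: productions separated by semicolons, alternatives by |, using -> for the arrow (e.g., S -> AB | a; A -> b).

S -> f | KG | ff | dGS; G -> d | fd; K -> d | GG; R -> f | KG | ff

Unit productions: S->R.
Unit pairs (A ⇒* B via units): (S,R).
S: inherits non-unit rules of {R, S} → KG | dGS | f | ff.
G: inherits non-unit rules of {G} → d | fd.
K: inherits non-unit rules of {K} → GG | d.
R: inherits non-unit rules of {R} → KG | f | ff.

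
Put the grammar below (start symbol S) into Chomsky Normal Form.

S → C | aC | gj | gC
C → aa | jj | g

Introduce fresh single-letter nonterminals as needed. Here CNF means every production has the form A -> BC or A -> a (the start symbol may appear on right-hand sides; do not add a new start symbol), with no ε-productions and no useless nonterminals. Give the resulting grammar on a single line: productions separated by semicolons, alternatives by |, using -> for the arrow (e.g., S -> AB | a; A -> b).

S -> g | AA | AC | BB | DB | DC; A -> a; B -> j; C -> g | AA | BB; D -> g

No ε-productions.
After unit-elimination: S -> g | aC | aa | gC | gj | jj; C -> g | aa | jj.
TERM: introduce A -> a, D -> g, B -> j and substitute in every rule of length ≥2.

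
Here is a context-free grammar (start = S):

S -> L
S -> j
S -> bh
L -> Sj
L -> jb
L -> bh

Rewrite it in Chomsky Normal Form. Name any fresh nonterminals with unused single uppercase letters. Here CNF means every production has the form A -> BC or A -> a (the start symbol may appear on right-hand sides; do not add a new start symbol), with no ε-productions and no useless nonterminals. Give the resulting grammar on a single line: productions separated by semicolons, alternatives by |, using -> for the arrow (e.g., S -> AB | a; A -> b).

S -> j | AB | BC | SA; A -> j; B -> b; C -> h

No ε-productions.
After unit-elimination: S -> j | Sj | bh | jb; L -> Sj | bh | jb.
TERM: introduce B -> b, C -> h, A -> j and substitute in every rule of length ≥2.
Drop unreachable/unproductive: L.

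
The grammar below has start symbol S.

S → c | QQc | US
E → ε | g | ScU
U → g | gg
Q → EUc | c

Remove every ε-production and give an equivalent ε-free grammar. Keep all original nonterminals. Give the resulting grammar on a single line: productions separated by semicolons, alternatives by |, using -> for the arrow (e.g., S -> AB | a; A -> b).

S -> c | US | QQc; E -> g | ScU; Q -> c | Uc | EUc; U -> g | gg

Nullable set: {E}.
Drop E -> ε.
Q -> EUc: E nullable, giving EUc | Uc.
Unchanged (no nullable symbols): S -> QQc; S -> US; S -> c; E -> ScU; E -> g; Q -> c; U -> g; U -> gg.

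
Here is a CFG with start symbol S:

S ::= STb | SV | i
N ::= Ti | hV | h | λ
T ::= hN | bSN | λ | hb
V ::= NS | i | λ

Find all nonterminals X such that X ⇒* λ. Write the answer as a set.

Directly nullable (have an ε-rule): {N, T, V}.
Not nullable: S — each has a terminal in every rule's right-hand side or depends on a non-nullable symbol.

{N, T, V}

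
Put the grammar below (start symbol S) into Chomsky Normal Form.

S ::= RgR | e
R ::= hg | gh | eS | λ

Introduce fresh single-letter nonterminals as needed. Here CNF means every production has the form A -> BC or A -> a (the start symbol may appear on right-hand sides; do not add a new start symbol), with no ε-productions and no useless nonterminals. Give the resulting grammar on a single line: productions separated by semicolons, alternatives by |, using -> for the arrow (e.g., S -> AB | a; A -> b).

Nullable: {R}; after ε-elimination: S -> e | g | Rg | gR | RgR; R -> eS | gh | hg.
No unit productions to eliminate.
TERM: introduce A -> e, B -> g, C -> h and substitute in every rule of length ≥2.
BIN: S -> RBR becomes S -> RD, D -> BR.

S -> e | g | BR | RB | RD; A -> e; B -> g; C -> h; D -> BR; R -> AS | BC | CB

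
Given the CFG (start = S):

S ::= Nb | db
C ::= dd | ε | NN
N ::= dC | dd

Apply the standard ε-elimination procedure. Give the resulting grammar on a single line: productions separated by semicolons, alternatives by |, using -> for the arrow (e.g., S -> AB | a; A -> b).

Nullable set: {C}.
Drop C -> ε.
N -> dC: C nullable, giving d | dC.
Unchanged (no nullable symbols): S -> Nb; S -> db; C -> NN; C -> dd; N -> dd.

S -> Nb | db; C -> NN | dd; N -> d | dC | dd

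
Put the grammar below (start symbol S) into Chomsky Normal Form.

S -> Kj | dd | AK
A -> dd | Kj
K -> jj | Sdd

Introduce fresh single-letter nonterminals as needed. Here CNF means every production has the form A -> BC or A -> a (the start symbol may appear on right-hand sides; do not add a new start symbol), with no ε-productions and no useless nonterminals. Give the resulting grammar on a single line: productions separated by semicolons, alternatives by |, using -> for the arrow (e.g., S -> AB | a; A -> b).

No ε-productions.
No unit productions to eliminate.
TERM: introduce C -> d, B -> j and substitute in every rule of length ≥2.
BIN: K -> SCC becomes K -> SD, D -> CC.

S -> AK | CC | KB; A -> CC | KB; B -> j; C -> d; D -> CC; K -> BB | SD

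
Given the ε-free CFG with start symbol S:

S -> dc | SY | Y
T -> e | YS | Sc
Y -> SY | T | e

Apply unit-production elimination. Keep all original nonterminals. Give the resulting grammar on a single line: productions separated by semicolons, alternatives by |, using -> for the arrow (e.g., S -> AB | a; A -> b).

S -> e | SY | Sc | YS | dc; T -> e | Sc | YS; Y -> e | SY | Sc | YS

Unit productions: S->Y, Y->T.
Unit pairs (A ⇒* B via units): (S,T), (S,Y), (Y,T).
S: inherits non-unit rules of {S, T, Y} → SY | Sc | YS | dc | e.
T: inherits non-unit rules of {T} → Sc | YS | e.
Y: inherits non-unit rules of {T, Y} → SY | Sc | YS | e.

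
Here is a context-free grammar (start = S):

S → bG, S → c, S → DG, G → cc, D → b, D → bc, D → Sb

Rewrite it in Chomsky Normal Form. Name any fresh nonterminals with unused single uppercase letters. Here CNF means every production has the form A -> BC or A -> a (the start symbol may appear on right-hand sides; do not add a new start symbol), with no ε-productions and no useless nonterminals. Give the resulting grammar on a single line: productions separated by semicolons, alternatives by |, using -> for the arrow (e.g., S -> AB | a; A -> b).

No ε-productions.
No unit productions to eliminate.
TERM: introduce A -> b, B -> c and substitute in every rule of length ≥2.

S -> c | AG | DG; A -> b; B -> c; D -> b | AB | SA; G -> BB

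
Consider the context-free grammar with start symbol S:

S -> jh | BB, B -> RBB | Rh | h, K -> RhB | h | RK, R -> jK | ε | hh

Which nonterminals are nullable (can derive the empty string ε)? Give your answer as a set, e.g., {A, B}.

Directly nullable (have an ε-rule): {R}.
Not nullable: B, K, S — each has a terminal in every rule's right-hand side or depends on a non-nullable symbol.

{R}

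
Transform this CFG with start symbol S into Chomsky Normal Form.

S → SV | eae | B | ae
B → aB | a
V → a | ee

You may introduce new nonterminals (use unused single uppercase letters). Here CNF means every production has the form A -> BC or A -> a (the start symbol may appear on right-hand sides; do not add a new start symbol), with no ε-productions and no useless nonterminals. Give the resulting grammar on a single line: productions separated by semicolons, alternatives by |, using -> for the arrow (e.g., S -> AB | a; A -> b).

S -> a | AB | AC | CD | SV; A -> a; B -> a | AB; C -> e; D -> AC; V -> a | CC

No ε-productions.
After unit-elimination: S -> a | SV | aB | ae | eae; B -> a | aB; V -> a | ee.
TERM: introduce A -> a, C -> e and substitute in every rule of length ≥2.
BIN: S -> CAC becomes S -> CD, D -> AC.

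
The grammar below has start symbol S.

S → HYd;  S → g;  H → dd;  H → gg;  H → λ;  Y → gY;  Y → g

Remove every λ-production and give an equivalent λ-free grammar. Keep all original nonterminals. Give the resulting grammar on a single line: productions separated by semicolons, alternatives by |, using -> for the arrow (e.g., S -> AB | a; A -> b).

Nullable set: {H}.
S -> HYd: H nullable, giving HYd | Yd.
Drop H -> λ.
Unchanged (no nullable symbols): S -> g; H -> dd; H -> gg; Y -> g; Y -> gY.

S -> g | Yd | HYd; H -> dd | gg; Y -> g | gY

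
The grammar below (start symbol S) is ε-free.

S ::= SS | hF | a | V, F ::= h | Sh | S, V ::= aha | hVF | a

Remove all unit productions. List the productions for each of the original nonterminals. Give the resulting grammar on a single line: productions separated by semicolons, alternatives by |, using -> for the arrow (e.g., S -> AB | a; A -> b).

Unit productions: F->S, S->V.
Unit pairs (A ⇒* B via units): (F,S), (F,V), (S,V).
S: inherits non-unit rules of {S, V} → SS | a | aha | hF | hVF.
F: inherits non-unit rules of {F, S, V} → SS | Sh | a | aha | h | hF | hVF.
V: inherits non-unit rules of {V} → a | aha | hVF.

S -> a | SS | hF | aha | hVF; F -> a | h | SS | Sh | hF | aha | hVF; V -> a | aha | hVF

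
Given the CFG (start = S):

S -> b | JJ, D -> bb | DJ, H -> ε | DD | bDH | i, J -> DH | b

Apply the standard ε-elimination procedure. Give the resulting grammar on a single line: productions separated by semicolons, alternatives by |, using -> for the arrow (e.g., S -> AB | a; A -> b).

Nullable set: {H}.
Drop H -> ε.
H -> bDH: H nullable, giving bD | bDH.
J -> DH: H nullable, giving D | DH.
Unchanged (no nullable symbols): S -> JJ; S -> b; D -> DJ; D -> bb; H -> DD; H -> i; J -> b.

S -> b | JJ; D -> DJ | bb; H -> i | DD | bD | bDH; J -> D | b | DH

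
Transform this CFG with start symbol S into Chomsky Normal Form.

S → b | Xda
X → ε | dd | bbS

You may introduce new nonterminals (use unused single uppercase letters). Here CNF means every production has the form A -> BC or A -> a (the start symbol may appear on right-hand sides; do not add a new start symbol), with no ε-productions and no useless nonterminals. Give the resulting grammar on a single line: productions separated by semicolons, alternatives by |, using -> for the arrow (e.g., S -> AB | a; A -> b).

Nullable: {X}; after ε-elimination: S -> b | da | Xda; X -> dd | bbS.
No unit productions to eliminate.
TERM: introduce B -> a, C -> b, A -> d and substitute in every rule of length ≥2.
BIN: S -> XAB becomes S -> XD, D -> AB; X -> CCS becomes X -> CE, E -> CS.

S -> b | AB | XD; A -> d; B -> a; C -> b; D -> AB; E -> CS; X -> AA | CE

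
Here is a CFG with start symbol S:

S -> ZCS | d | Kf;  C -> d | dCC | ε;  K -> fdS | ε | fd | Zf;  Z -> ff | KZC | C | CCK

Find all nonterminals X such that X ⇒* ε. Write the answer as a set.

Directly nullable (have an ε-rule): {C, K}.
Z is nullable via Z -> C (every symbol on the right is already known nullable).
Not nullable: S — each has a terminal in every rule's right-hand side or depends on a non-nullable symbol.

{C, K, Z}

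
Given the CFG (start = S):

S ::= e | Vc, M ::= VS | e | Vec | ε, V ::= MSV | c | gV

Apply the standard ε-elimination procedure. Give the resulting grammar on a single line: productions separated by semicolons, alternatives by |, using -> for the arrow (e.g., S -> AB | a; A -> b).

Nullable set: {M}.
Drop M -> ε.
V -> MSV: M nullable, giving MSV | SV.
Unchanged (no nullable symbols): S -> Vc; S -> e; M -> VS; M -> Vec; M -> e; V -> c; V -> gV.

S -> e | Vc; M -> e | VS | Vec; V -> c | SV | gV | MSV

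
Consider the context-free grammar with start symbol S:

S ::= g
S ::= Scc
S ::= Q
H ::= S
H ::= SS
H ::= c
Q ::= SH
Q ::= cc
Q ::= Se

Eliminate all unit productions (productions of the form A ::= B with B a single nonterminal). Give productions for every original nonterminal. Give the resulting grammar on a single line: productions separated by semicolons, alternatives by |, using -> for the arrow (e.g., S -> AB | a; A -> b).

S -> g | SH | Se | cc | Scc; H -> c | g | SH | SS | Se | cc | Scc; Q -> SH | Se | cc

Unit productions: H->S, S->Q.
Unit pairs (A ⇒* B via units): (H,Q), (H,S), (S,Q).
S: inherits non-unit rules of {Q, S} → SH | Scc | Se | cc | g.
H: inherits non-unit rules of {H, Q, S} → SH | SS | Scc | Se | c | cc | g.
Q: inherits non-unit rules of {Q} → SH | Se | cc.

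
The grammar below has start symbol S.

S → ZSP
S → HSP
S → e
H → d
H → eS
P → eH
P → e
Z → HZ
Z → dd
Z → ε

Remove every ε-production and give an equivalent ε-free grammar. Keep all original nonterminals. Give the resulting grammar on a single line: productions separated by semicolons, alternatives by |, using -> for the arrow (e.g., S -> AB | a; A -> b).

Nullable set: {Z}.
S -> ZSP: Z nullable, giving SP | ZSP.
Drop Z -> ε.
Z -> HZ: Z nullable, giving H | HZ.
Unchanged (no nullable symbols): S -> HSP; S -> e; H -> d; H -> eS; P -> e; P -> eH; Z -> dd.

S -> e | SP | HSP | ZSP; H -> d | eS; P -> e | eH; Z -> H | HZ | dd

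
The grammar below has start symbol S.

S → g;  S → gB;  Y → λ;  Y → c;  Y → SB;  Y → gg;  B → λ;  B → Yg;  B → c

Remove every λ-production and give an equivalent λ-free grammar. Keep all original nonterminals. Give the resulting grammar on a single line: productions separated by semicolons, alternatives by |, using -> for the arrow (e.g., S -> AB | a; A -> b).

Nullable set: {B, Y}.
S -> gB: B nullable, giving g | gB.
Drop B -> λ.
B -> Yg: Y nullable, giving Yg | g.
Drop Y -> λ.
Y -> SB: B nullable, giving S | SB.
Unchanged (no nullable symbols): S -> g; B -> c; Y -> c; Y -> gg.

S -> g | gB; B -> c | g | Yg; Y -> S | c | SB | gg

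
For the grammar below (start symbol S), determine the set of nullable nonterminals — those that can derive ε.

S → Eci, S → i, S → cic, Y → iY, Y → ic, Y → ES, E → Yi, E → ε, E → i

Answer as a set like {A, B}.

{E}

Directly nullable (have an ε-rule): {E}.
Not nullable: S, Y — each has a terminal in every rule's right-hand side or depends on a non-nullable symbol.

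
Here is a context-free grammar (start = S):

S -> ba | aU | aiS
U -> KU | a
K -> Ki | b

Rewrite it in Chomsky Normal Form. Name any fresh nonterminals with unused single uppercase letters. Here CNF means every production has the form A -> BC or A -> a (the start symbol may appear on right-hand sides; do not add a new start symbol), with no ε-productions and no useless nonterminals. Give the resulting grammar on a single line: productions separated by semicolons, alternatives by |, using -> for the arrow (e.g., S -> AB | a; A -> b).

S -> BD | BU | CB; A -> i; B -> a; C -> b; D -> AS; K -> b | KA; U -> a | KU

No ε-productions.
No unit productions to eliminate.
TERM: introduce B -> a, C -> b, A -> i and substitute in every rule of length ≥2.
BIN: S -> BAS becomes S -> BD, D -> AS.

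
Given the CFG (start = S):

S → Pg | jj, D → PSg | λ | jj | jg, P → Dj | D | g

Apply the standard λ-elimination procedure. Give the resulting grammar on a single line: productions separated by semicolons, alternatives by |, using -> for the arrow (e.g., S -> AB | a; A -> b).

S -> g | Pg | jj; D -> Sg | jg | jj | PSg; P -> D | g | j | Dj

Nullable set: {D, P}.
S -> Pg: P nullable, giving Pg | g.
Drop D -> λ.
D -> PSg: P nullable, giving PSg | Sg.
P -> D: D nullable, giving D.
P -> Dj: D nullable, giving Dj | j.
Unchanged (no nullable symbols): S -> jj; D -> jg; D -> jj; P -> g.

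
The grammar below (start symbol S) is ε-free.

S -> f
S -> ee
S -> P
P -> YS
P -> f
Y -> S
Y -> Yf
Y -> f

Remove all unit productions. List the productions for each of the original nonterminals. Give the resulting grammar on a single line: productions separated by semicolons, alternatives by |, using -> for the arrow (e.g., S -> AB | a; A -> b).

S -> f | YS | ee; P -> f | YS; Y -> f | YS | Yf | ee

Unit productions: S->P, Y->S.
Unit pairs (A ⇒* B via units): (S,P), (Y,P), (Y,S).
S: inherits non-unit rules of {P, S} → YS | ee | f.
P: inherits non-unit rules of {P} → YS | f.
Y: inherits non-unit rules of {P, S, Y} → YS | Yf | ee | f.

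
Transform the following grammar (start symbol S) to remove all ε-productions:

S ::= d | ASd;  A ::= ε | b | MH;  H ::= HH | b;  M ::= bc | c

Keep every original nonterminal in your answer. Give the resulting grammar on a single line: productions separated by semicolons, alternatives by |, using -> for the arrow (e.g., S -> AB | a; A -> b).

Nullable set: {A}.
S -> ASd: A nullable, giving ASd | Sd.
Drop A -> ε.
Unchanged (no nullable symbols): S -> d; A -> MH; A -> b; H -> HH; H -> b; M -> bc; M -> c.

S -> d | Sd | ASd; A -> b | MH; H -> b | HH; M -> c | bc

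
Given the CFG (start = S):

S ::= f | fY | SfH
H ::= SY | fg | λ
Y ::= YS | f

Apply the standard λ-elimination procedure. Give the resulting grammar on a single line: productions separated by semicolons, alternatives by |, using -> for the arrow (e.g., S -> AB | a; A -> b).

Nullable set: {H}.
S -> SfH: H nullable, giving Sf | SfH.
Drop H -> λ.
Unchanged (no nullable symbols): S -> f; S -> fY; H -> SY; H -> fg; Y -> YS; Y -> f.

S -> f | Sf | fY | SfH; H -> SY | fg; Y -> f | YS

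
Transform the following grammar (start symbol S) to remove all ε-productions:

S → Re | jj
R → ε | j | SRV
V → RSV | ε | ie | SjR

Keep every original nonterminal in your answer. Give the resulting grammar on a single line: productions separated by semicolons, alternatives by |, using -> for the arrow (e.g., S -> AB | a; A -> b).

S -> e | Re | jj; R -> S | j | SR | SV | SRV; V -> S | RS | SV | Sj | ie | RSV | SjR

Nullable set: {R, V}.
S -> Re: R nullable, giving Re | e.
Drop R -> ε.
R -> SRV: R, V nullable, giving S | SR | SRV | SV.
Drop V -> ε.
V -> RSV: R, V nullable, giving RS | RSV | S | SV.
V -> SjR: R nullable, giving Sj | SjR.
Unchanged (no nullable symbols): S -> jj; R -> j; V -> ie.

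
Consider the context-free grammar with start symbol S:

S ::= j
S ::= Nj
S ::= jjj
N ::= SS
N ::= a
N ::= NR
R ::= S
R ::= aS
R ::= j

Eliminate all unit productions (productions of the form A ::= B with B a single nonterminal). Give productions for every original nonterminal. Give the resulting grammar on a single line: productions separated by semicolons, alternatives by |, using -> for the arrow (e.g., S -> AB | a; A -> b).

S -> j | Nj | jjj; N -> a | NR | SS; R -> j | Nj | aS | jjj

Unit productions: R->S.
Unit pairs (A ⇒* B via units): (R,S).
S: inherits non-unit rules of {S} → Nj | j | jjj.
N: inherits non-unit rules of {N} → NR | SS | a.
R: inherits non-unit rules of {R, S} → Nj | aS | j | jjj.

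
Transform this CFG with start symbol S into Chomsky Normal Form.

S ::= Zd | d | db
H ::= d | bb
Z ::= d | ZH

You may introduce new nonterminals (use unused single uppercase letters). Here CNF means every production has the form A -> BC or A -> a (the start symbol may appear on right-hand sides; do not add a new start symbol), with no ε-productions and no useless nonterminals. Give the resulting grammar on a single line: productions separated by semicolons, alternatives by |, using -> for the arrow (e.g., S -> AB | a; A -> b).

No ε-productions.
No unit productions to eliminate.
TERM: introduce A -> b, B -> d and substitute in every rule of length ≥2.

S -> d | BA | ZB; A -> b; B -> d; H -> d | AA; Z -> d | ZH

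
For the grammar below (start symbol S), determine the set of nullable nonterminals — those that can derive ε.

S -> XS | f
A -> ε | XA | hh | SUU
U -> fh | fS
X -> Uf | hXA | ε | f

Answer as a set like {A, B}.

Directly nullable (have an ε-rule): {A, X}.
Not nullable: S, U — each has a terminal in every rule's right-hand side or depends on a non-nullable symbol.

{A, X}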